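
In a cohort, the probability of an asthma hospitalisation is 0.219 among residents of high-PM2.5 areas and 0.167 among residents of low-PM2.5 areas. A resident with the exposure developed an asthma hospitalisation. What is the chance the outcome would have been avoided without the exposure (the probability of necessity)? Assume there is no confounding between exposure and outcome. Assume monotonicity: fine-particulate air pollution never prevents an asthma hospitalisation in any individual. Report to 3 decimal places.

Let p₁ = 0.219, p₀ = 0.167.
Under exogeneity and monotonicity, PN = (p₁ − p₀) / p₁.
PN = (0.219 − 0.167) / 0.219 = 0.052 / 0.219 ≈ 0.2374

PN ≈ 0.237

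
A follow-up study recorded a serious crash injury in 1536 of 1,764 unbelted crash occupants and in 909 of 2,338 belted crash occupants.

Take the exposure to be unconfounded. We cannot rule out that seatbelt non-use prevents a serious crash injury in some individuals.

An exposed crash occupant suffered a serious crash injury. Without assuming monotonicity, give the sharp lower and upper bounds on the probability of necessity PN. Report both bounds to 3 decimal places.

0.553 ≤ PN ≤ 0.702

p₁ = P(outcome | exposed) = 1536/1764 = 0.87075
p₀ = P(outcome | unexposed) = 909/2338 = 0.38879
Under exogeneity alone the bounds on PN are max{0,(p₁−p₀)/p₁} ≤ PN ≤ min{1,(1−p₀)/p₁}.
  lower = (p₁ − p₀)/p₁ = 0.48195 / 0.87075 ≈ 0.5535
  upper = min{1, (1 − p₀)/p₁} = 0.61121 / 0.87075 ≈ 0.7019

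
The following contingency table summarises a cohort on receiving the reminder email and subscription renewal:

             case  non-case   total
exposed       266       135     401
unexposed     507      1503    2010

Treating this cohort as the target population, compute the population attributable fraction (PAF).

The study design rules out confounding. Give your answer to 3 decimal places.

PAF ≈ 0.213

p₁ = P(outcome | exposed) = 266/401 = 0.66334
p₀ = P(outcome | unexposed) = 507/2010 = 0.25224
Exposure prevalence π = 401/2411 = 0.16632; overall risk P(Y=1) = 0.32061.
Under exogeneity, PAF = [P(Y=1) − p₀]/P(Y=1).
PAF = (0.32061 − 0.25224) / 0.32061 ≈ 0.2133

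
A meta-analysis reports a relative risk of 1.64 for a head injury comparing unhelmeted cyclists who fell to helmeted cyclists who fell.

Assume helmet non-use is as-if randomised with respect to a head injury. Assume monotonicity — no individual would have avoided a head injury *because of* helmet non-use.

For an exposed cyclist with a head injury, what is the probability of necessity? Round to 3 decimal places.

Under exogeneity and monotonicity, PN = (RR − 1) / RR = 1 − 1/RR.
PN = (1.64 − 1) / 1.64 = 0.64 / 1.64 ≈ 0.3902

PN ≈ 0.390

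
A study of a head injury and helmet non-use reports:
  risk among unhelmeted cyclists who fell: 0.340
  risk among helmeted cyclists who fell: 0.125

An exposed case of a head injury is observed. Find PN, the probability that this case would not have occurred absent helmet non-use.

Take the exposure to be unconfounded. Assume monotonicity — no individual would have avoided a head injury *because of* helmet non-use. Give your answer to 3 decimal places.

Let p₁ = 0.34, p₀ = 0.125.
Under exogeneity and monotonicity, PN = (p₁ − p₀) / p₁.
PN = (0.34 − 0.125) / 0.34 = 0.215 / 0.34 ≈ 0.6324

PN ≈ 0.632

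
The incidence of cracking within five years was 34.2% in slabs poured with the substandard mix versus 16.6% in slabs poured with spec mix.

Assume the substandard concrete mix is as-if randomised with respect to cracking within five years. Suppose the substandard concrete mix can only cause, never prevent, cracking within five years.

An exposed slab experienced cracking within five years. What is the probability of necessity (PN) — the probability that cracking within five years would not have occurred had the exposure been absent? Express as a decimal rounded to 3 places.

p₁ = 0.342, p₀ = 0.166.
Under exogeneity and monotonicity, PN = (p₁ − p₀) / p₁.
PN = (0.342 − 0.166) / 0.342 = 0.176 / 0.342 ≈ 0.5146

PN ≈ 0.515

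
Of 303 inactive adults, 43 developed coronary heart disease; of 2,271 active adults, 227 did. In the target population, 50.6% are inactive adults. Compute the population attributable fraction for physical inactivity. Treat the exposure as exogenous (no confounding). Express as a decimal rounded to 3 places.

PAF ≈ 0.175

p₁ = P(outcome | exposed) = 43/303 = 0.14191
p₀ = P(outcome | unexposed) = 227/2271 = 0.099956
Overall risk P(Y=1) = π·p₁ + (1−π)·p₀ = 0.506×0.14191 + 0.494×0.099956 = 0.12119.
Under exogeneity, PAF = [P(Y=1) − p₀] / P(Y=1).
PAF = (0.12119 − 0.099956) / 0.12119 ≈ 0.1752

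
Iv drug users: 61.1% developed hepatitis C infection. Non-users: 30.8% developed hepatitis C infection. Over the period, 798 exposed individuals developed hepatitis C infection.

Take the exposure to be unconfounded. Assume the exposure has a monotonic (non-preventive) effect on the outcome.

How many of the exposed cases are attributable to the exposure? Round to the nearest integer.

p₁ = 0.611, p₀ = 0.308.
PN = (p₁ − p₀)/p₁ = (0.611 − 0.308) / 0.611 ≈ 0.49591.
Attributable cases ≈ PN × (exposed cases) = 0.49591 × 798 ≈ 395.73.

about 396 cases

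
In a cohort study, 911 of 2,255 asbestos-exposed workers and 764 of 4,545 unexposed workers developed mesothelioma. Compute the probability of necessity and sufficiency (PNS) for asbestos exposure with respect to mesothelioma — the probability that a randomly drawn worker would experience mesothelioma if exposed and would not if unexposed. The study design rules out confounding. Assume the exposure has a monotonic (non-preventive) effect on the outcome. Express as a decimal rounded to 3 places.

PNS ≈ 0.236

p₁ = P(outcome | exposed) = 911/2255 = 0.40399
p₀ = P(outcome | unexposed) = 764/4545 = 0.1681
Under exogeneity and monotonicity, PNS = p₁ − p₀.
PNS = 0.40399 − 0.1681 = 0.23589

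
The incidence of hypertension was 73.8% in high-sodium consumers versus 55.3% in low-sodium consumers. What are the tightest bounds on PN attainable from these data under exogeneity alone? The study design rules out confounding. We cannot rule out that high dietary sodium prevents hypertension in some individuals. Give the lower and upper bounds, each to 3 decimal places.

0.251 ≤ PN ≤ 0.606

p₁ = 0.738, p₀ = 0.553.
Under exogeneity alone the bounds on PN are max{0,(p₁−p₀)/p₁} ≤ PN ≤ min{1,(1−p₀)/p₁}.
  lower = (p₁ − p₀)/p₁ = 0.185 / 0.738 ≈ 0.2507
  upper = min{1, (1 − p₀)/p₁} = 0.447 / 0.738 ≈ 0.6057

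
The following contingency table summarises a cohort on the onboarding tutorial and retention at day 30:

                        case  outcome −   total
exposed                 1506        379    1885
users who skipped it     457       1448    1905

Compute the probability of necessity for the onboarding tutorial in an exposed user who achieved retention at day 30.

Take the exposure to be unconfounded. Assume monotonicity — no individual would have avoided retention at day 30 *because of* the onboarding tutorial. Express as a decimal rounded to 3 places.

p₁ = P(outcome | exposed) = 1506/1885 = 0.79894
p₀ = P(outcome | unexposed) = 457/1905 = 0.2399
Under exogeneity and monotonicity, PN = (p₁ − p₀) / p₁.
PN = (0.79894 − 0.2399) / 0.79894 = 0.55904 / 0.79894 ≈ 0.6997

PN ≈ 0.700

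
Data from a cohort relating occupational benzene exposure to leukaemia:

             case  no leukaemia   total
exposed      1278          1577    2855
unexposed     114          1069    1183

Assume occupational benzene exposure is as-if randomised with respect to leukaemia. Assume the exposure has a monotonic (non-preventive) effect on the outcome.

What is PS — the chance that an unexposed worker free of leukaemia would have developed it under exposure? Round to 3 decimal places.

p₁ = P(outcome | exposed) = 1278/2855 = 0.44764
p₀ = P(outcome | unexposed) = 114/1183 = 0.096365
Under exogeneity and monotonicity, PS = (p₁ − p₀)/(1 − p₀).
PS = (0.44764 − 0.096365) / 0.90363 ≈ 0.3887

PS ≈ 0.389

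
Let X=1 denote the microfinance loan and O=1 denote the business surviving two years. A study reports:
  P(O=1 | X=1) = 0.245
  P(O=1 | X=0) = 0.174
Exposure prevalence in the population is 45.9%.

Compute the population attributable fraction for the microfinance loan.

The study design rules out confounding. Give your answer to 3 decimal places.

PAF ≈ 0.158

Let p₁ = 0.245, p₀ = 0.174.
Overall risk P(Y=1) = π·p₁ + (1−π)·p₀ = 0.459×0.245 + 0.541×0.174 = 0.20659.
Under exogeneity, PAF = [P(Y=1) − p₀] / P(Y=1).
PAF = (0.20659 − 0.174) / 0.20659 ≈ 0.1577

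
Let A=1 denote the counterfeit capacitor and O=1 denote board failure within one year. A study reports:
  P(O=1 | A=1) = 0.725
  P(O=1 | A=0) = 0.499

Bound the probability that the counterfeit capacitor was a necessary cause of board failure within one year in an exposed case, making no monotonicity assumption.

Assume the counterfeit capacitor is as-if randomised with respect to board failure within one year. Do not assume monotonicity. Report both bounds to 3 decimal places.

Let p₁ = 0.725, p₀ = 0.499.
Under exogeneity alone the bounds on PN are max{0,(p₁−p₀)/p₁} ≤ PN ≤ min{1,(1−p₀)/p₁}.
  lower = (p₁ − p₀)/p₁ = 0.226 / 0.725 ≈ 0.3117
  upper = min{1, (1 − p₀)/p₁} = 0.501 / 0.725 ≈ 0.6910

0.312 ≤ PN ≤ 0.691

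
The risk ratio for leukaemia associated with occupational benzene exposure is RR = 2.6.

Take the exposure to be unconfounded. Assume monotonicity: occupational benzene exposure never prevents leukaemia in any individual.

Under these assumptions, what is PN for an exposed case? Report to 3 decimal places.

PN ≈ 0.615

Under exogeneity and monotonicity, PN = (RR − 1) / RR = 1 − 1/RR.
PN = (2.6 − 1) / 2.6 = 1.6 / 2.6 ≈ 0.6154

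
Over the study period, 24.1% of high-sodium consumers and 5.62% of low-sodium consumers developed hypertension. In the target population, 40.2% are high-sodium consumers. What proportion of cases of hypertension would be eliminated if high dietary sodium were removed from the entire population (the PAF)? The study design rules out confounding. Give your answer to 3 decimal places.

p₁ = 0.241, p₀ = 0.0562.
Overall risk P(Y=1) = π·p₁ + (1−π)·p₀ = 0.402×0.241 + 0.598×0.0562 = 0.13049.
Under exogeneity, PAF = [P(Y=1) − p₀] / P(Y=1).
PAF = (0.13049 − 0.0562) / 0.13049 ≈ 0.5693

PAF ≈ 0.569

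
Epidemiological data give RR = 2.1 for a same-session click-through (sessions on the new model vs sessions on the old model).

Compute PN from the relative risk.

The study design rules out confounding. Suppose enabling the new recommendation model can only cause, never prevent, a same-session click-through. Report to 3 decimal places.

Under exogeneity and monotonicity, PN = (RR − 1) / RR = 1 − 1/RR.
PN = (2.1 − 1) / 2.1 = 1.1 / 2.1 ≈ 0.5238

PN ≈ 0.524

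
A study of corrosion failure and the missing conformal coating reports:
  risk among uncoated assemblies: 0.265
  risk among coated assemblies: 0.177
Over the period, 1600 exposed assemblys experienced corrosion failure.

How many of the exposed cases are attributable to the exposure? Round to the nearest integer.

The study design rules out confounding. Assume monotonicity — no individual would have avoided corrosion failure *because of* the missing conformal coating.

about 531 cases

Let p₁ = 0.265, p₀ = 0.177.
PN = (p₁ − p₀)/p₁ = (0.265 − 0.177) / 0.265 ≈ 0.33208.
Attributable cases ≈ PN × (exposed cases) = 0.33208 × 1600 ≈ 531.32.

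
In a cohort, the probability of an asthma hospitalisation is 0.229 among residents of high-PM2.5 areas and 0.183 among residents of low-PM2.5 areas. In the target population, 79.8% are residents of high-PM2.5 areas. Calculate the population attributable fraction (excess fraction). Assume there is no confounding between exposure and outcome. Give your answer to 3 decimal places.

Let p₁ = 0.229, p₀ = 0.183.
Overall risk P(Y=1) = π·p₁ + (1−π)·p₀ = 0.798×0.229 + 0.202×0.183 = 0.21971.
Under exogeneity, PAF = [P(Y=1) − p₀] / P(Y=1).
PAF = (0.21971 − 0.183) / 0.21971 ≈ 0.1671

PAF ≈ 0.167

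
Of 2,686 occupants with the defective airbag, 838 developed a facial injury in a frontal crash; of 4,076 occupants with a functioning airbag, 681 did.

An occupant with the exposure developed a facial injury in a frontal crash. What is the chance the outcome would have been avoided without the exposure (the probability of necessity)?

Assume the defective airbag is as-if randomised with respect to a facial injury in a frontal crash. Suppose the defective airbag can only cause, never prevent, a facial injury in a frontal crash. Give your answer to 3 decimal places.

p₁ = P(outcome | exposed) = 838/2686 = 0.31199
p₀ = P(outcome | unexposed) = 681/4076 = 0.16708
Under exogeneity and monotonicity, PN = (p₁ − p₀) / p₁.
PN = (0.31199 − 0.16708) / 0.31199 = 0.14491 / 0.31199 ≈ 0.4645

PN ≈ 0.464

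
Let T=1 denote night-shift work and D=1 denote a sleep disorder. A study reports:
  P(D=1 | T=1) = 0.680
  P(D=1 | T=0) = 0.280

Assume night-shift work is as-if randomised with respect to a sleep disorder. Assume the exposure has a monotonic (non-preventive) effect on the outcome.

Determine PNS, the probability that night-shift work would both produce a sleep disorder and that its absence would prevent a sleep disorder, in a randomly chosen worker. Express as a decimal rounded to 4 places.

Let p₁ = 0.68, p₀ = 0.28.
Under exogeneity and monotonicity, PNS = p₁ − p₀.
PNS = 0.68 − 0.28 = 0.4

PNS ≈ 0.4000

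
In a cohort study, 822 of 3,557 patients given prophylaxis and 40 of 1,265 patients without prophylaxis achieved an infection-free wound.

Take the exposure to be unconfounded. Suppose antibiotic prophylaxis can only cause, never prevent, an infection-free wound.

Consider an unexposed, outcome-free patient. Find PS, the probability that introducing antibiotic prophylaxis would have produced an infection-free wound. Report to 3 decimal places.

p₁ = P(outcome | exposed) = 822/3557 = 0.23109
p₀ = P(outcome | unexposed) = 40/1265 = 0.031621
Under exogeneity and monotonicity, PS = (p₁ − p₀) / (1 − p₀).
PS = (0.23109 − 0.031621) / (1 − 0.031621) = 0.19947 / 0.96838 ≈ 0.2060

PS ≈ 0.206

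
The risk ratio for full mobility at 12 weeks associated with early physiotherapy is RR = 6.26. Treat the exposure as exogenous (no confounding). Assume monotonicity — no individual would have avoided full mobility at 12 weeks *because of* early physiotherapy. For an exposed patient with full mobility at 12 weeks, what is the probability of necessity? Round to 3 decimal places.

Under exogeneity and monotonicity, PN = (RR − 1) / RR = 1 − 1/RR.
PN = (6.26 − 1) / 6.26 = 5.26 / 6.26 ≈ 0.8403

PN ≈ 0.840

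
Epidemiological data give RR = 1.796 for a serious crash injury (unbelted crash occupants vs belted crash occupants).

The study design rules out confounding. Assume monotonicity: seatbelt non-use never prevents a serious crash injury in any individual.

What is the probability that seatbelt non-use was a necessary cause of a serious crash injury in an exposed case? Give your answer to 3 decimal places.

PN ≈ 0.443

Under exogeneity and monotonicity, PN = (RR − 1) / RR = 1 − 1/RR.
PN = (1.796 − 1) / 1.796 = 0.796 / 1.796 ≈ 0.4432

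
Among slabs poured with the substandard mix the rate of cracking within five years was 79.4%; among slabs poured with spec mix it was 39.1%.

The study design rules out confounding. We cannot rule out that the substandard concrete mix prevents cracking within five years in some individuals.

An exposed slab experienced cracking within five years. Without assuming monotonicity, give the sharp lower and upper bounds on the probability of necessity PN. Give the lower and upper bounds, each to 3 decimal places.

p₁ = 0.794, p₀ = 0.391.
Under exogeneity alone the bounds on PN are max{0,(p₁−p₀)/p₁} ≤ PN ≤ min{1,(1−p₀)/p₁}.
  lower = (p₁ − p₀)/p₁ = 0.403 / 0.794 ≈ 0.5076
  upper = min{1, (1 − p₀)/p₁} = 0.609 / 0.794 ≈ 0.7670

0.508 ≤ PN ≤ 0.767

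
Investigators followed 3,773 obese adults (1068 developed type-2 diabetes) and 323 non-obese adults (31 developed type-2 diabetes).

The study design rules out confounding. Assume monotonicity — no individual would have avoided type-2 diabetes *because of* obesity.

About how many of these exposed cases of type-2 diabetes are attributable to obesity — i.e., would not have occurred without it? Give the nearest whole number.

about 706 cases

p₁ = P(outcome | exposed) = 1068/3773 = 0.28306
p₀ = P(outcome | unexposed) = 31/323 = 0.095975
PN = (p₁ − p₀)/p₁ = (0.28306 − 0.095975) / 0.28306 ≈ 0.66094.
Attributable cases ≈ PN × (exposed cases) = 0.66094 × 1068 ≈ 705.89.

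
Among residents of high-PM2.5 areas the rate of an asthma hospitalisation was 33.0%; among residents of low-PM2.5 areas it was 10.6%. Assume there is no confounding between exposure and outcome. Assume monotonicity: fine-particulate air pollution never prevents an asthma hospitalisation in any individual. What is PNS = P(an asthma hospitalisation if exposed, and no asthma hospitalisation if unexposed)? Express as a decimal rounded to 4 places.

PNS ≈ 0.2240

p₁ = 0.33, p₀ = 0.106.
Under exogeneity and monotonicity, PNS = p₁ − p₀.
PNS = 0.33 − 0.106 = 0.224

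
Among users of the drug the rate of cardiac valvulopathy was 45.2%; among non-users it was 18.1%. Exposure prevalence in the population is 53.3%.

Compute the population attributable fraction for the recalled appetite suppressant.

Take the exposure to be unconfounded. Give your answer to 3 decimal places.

p₁ = 0.452, p₀ = 0.181.
Overall risk P(Y=1) = π·p₁ + (1−π)·p₀ = 0.533×0.452 + 0.467×0.181 = 0.32544.
Under exogeneity, PAF = [P(Y=1) − p₀] / P(Y=1).
PAF = (0.32544 − 0.181) / 0.32544 ≈ 0.4438

PAF ≈ 0.444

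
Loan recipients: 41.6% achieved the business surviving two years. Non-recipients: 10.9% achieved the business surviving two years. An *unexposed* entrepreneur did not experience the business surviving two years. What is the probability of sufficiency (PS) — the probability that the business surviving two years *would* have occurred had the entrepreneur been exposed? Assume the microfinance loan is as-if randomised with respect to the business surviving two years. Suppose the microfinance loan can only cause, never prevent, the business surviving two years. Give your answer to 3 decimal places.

PS ≈ 0.345

p₁ = 0.416, p₀ = 0.109.
Under exogeneity and monotonicity, PS = (p₁ − p₀) / (1 − p₀).
PS = (0.416 − 0.109) / (1 − 0.109) = 0.307 / 0.891 ≈ 0.3446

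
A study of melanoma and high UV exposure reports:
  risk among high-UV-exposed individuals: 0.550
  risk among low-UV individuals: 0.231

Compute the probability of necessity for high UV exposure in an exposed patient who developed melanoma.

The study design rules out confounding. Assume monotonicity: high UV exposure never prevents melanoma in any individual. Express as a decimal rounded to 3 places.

PN ≈ 0.580

Let p₁ = 0.55, p₀ = 0.231.
Under exogeneity and monotonicity, PN = (p₁ − p₀) / p₁.
PN = (0.55 − 0.231) / 0.55 = 0.319 / 0.55 ≈ 0.5800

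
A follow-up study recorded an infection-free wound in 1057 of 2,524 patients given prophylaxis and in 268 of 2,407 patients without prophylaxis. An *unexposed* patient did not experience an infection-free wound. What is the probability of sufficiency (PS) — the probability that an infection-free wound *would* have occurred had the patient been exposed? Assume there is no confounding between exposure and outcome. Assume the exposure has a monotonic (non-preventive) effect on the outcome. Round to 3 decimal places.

PS ≈ 0.346

p₁ = P(outcome | exposed) = 1057/2524 = 0.41878
p₀ = P(outcome | unexposed) = 268/2407 = 0.11134
Under exogeneity and monotonicity, PS = (p₁ − p₀) / (1 − p₀).
PS = (0.41878 − 0.11134) / (1 − 0.11134) = 0.30744 / 0.88866 ≈ 0.3460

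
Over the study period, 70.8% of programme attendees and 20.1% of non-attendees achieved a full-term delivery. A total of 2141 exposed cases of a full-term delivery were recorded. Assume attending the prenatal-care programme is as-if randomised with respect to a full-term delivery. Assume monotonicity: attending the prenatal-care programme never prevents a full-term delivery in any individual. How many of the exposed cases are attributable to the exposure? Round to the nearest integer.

p₁ = 0.708, p₀ = 0.201.
PN = (p₁ − p₀)/p₁ = (0.708 − 0.201) / 0.708 ≈ 0.71610.
Attributable cases ≈ PN × (exposed cases) = 0.71610 × 2141 ≈ 1533.17.

about 1533 cases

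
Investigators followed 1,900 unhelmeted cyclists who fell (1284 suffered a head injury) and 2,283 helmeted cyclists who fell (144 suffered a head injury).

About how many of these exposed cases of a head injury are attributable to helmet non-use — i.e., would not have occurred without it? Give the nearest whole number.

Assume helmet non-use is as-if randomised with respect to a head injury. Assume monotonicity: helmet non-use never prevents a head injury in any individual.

about 1164 cases

p₁ = P(outcome | exposed) = 1284/1900 = 0.67579
p₀ = P(outcome | unexposed) = 144/2283 = 0.063075
PN = (p₁ − p₀)/p₁ = (0.67579 − 0.063075) / 0.67579 ≈ 0.90666.
Attributable cases ≈ PN × (exposed cases) = 0.90666 × 1284 ≈ 1164.16.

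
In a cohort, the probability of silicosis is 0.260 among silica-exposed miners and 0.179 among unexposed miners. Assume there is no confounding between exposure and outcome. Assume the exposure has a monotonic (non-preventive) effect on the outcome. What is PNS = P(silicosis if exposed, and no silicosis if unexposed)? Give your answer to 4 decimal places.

Let p₁ = 0.26, p₀ = 0.179.
Under exogeneity and monotonicity, PNS = p₁ − p₀.
PNS = 0.26 − 0.179 = 0.081

PNS ≈ 0.0810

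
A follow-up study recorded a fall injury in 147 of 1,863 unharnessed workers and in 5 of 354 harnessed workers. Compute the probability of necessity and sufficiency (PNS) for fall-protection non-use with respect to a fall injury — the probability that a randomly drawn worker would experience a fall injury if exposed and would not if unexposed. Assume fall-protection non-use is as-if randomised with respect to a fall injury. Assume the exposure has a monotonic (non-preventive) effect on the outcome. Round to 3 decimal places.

p₁ = P(outcome | exposed) = 147/1863 = 0.078905
p₀ = P(outcome | unexposed) = 5/354 = 0.014124
Under exogeneity and monotonicity, PNS = p₁ − p₀.
PNS = 0.078905 − 0.014124 = 0.064781

PNS ≈ 0.065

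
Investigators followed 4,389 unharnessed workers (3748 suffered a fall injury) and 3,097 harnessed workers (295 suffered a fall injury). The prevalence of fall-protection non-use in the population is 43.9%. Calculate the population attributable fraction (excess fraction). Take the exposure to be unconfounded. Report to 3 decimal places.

PAF ≈ 0.778

p₁ = P(outcome | exposed) = 3748/4389 = 0.85395
p₀ = P(outcome | unexposed) = 295/3097 = 0.095253
Overall risk P(Y=1) = π·p₁ + (1−π)·p₀ = 0.439×0.85395 + 0.561×0.095253 = 0.42832.
Under exogeneity, PAF = [P(Y=1) − p₀] / P(Y=1).
PAF = (0.42832 − 0.095253) / 0.42832 ≈ 0.7776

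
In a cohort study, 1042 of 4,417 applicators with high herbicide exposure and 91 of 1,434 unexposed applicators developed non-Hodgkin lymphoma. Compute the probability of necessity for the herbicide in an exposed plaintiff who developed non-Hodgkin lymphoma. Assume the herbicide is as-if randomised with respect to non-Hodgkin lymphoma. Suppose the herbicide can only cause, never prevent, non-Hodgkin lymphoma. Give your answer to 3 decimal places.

PN ≈ 0.731

p₁ = P(outcome | exposed) = 1042/4417 = 0.23591
p₀ = P(outcome | unexposed) = 91/1434 = 0.063459
Under exogeneity and monotonicity, PN = (p₁ − p₀) / p₁.
PN = (0.23591 − 0.063459) / 0.23591 = 0.17245 / 0.23591 ≈ 0.7310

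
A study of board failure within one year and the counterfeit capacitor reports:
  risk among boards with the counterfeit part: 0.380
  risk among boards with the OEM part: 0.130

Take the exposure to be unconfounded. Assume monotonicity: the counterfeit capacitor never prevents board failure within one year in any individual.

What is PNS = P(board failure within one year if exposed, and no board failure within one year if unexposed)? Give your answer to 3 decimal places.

PNS ≈ 0.250

Let p₁ = 0.38, p₀ = 0.13.
Under exogeneity and monotonicity, PNS = p₁ − p₀.
PNS = 0.38 − 0.13 = 0.25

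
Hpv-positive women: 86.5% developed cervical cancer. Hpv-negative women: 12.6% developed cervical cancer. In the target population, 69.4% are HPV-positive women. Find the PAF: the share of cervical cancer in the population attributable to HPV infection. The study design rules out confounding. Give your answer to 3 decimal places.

p₁ = 0.865, p₀ = 0.126.
Overall risk P(Y=1) = π·p₁ + (1−π)·p₀ = 0.694×0.865 + 0.306×0.126 = 0.63887.
Under exogeneity, PAF = [P(Y=1) − p₀] / P(Y=1).
PAF = (0.63887 − 0.126) / 0.63887 ≈ 0.8028

PAF ≈ 0.803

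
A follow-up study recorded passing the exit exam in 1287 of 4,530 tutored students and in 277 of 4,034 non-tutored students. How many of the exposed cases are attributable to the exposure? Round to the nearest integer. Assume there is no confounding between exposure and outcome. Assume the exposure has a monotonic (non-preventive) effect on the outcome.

p₁ = P(outcome | exposed) = 1287/4530 = 0.28411
p₀ = P(outcome | unexposed) = 277/4034 = 0.068666
PN = (p₁ − p₀)/p₁ = (0.28411 − 0.068666) / 0.28411 ≈ 0.75831.
Attributable cases ≈ PN × (exposed cases) = 0.75831 × 1287 ≈ 975.94.

about 976 cases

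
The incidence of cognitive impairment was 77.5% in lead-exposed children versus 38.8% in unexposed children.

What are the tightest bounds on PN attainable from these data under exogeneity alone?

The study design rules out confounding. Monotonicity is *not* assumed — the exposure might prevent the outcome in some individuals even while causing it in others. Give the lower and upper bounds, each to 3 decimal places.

0.499 ≤ PN ≤ 0.790

p₁ = 0.775, p₀ = 0.388.
Under exogeneity alone the bounds on PN are max{0,(p₁−p₀)/p₁} ≤ PN ≤ min{1,(1−p₀)/p₁}.
  lower = (p₁ − p₀)/p₁ = 0.387 / 0.775 ≈ 0.4994
  upper = min{1, (1 − p₀)/p₁} = 0.612 / 0.775 ≈ 0.7897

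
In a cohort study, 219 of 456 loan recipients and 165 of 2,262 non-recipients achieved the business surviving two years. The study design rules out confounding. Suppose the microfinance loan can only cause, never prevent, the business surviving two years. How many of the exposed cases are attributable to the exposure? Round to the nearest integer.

p₁ = P(outcome | exposed) = 219/456 = 0.48026
p₀ = P(outcome | unexposed) = 165/2262 = 0.072944
PN = (p₁ − p₀)/p₁ = (0.48026 − 0.072944) / 0.48026 ≈ 0.84812.
Attributable cases ≈ PN × (exposed cases) = 0.84812 × 219 ≈ 185.74.

about 186 cases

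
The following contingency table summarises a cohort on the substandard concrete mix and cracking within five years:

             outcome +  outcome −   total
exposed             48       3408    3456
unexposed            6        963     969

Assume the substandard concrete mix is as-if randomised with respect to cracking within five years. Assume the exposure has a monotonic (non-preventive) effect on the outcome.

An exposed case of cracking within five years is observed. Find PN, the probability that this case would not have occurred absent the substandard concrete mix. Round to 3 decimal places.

p₁ = P(outcome | exposed) = 48/3456 = 0.013889
p₀ = P(outcome | unexposed) = 6/969 = 0.006192
Under exogeneity and monotonicity, PN = (p₁ − p₀) / p₁.
PN = (0.013889 − 0.006192) / 0.013889 = 0.0076969 / 0.013889 ≈ 0.5542

PN ≈ 0.554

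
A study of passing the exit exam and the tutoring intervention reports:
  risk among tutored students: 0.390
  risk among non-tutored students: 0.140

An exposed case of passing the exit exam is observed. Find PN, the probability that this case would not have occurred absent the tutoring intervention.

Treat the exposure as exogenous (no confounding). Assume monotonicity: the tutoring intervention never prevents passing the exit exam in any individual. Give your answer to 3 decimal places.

Let p₁ = 0.39, p₀ = 0.14.
Under exogeneity and monotonicity, PN = (p₁ − p₀) / p₁.
PN = (0.39 − 0.14) / 0.39 = 0.25 / 0.39 ≈ 0.6410

PN ≈ 0.641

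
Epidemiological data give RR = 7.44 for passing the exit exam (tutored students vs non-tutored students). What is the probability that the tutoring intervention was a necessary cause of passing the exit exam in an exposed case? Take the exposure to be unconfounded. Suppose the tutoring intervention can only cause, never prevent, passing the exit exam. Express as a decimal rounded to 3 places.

PN ≈ 0.866

Under exogeneity and monotonicity, PN = (RR − 1) / RR = 1 − 1/RR.
PN = (7.44 − 1) / 7.44 = 6.44 / 7.44 ≈ 0.8656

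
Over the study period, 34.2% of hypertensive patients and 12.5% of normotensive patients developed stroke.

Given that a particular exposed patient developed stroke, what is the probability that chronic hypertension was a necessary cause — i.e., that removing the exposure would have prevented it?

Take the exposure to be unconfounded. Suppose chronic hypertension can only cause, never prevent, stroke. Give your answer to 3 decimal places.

p₁ = 0.342, p₀ = 0.125.
Under exogeneity and monotonicity, PN = (p₁ − p₀) / p₁.
PN = (0.342 − 0.125) / 0.342 = 0.217 / 0.342 ≈ 0.6345

PN ≈ 0.635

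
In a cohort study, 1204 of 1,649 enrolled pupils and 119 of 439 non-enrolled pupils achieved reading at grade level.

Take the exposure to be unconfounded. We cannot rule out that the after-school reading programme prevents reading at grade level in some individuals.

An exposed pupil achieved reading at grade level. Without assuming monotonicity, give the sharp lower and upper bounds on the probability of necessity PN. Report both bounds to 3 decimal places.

0.629 ≤ PN ≤ 0.998

p₁ = P(outcome | exposed) = 1204/1649 = 0.73014
p₀ = P(outcome | unexposed) = 119/439 = 0.27107
Under exogeneity alone the bounds on PN are max{0,(p₁−p₀)/p₁} ≤ PN ≤ min{1,(1−p₀)/p₁}.
  lower = (p₁ − p₀)/p₁ = 0.45907 / 0.73014 ≈ 0.6287
  upper = min{1, (1 − p₀)/p₁} = 0.72893 / 0.73014 ≈ 0.9983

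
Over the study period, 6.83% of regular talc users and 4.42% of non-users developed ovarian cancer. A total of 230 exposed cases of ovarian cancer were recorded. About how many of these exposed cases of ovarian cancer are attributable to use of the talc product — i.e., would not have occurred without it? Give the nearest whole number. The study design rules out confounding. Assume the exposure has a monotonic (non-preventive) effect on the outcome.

about 81 cases

p₁ = 0.0683, p₀ = 0.0442.
PN = (p₁ − p₀)/p₁ = (0.0683 − 0.0442) / 0.0683 ≈ 0.35286.
Attributable cases ≈ PN × (exposed cases) = 0.35286 × 230 ≈ 81.16.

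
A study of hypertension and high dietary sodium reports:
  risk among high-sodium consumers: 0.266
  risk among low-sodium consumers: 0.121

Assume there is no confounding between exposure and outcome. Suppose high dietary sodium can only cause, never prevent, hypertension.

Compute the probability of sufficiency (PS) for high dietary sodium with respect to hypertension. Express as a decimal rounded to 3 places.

PS ≈ 0.165

Let p₁ = 0.266, p₀ = 0.121.
Under exogeneity and monotonicity, PS = (p₁ − p₀) / (1 − p₀).
PS = (0.266 − 0.121) / (1 − 0.121) = 0.145 / 0.879 ≈ 0.1650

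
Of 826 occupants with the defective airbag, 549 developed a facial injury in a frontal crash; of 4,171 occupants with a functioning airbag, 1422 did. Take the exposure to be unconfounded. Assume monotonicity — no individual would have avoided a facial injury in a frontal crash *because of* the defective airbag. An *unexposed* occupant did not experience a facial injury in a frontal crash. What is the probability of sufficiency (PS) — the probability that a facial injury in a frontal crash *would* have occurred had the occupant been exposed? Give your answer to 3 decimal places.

p₁ = P(outcome | exposed) = 549/826 = 0.66465
p₀ = P(outcome | unexposed) = 1422/4171 = 0.34093
Under exogeneity and monotonicity, PS = (p₁ − p₀) / (1 − p₀).
PS = (0.66465 − 0.34093) / (1 − 0.34093) = 0.32372 / 0.65907 ≈ 0.4912

PS ≈ 0.491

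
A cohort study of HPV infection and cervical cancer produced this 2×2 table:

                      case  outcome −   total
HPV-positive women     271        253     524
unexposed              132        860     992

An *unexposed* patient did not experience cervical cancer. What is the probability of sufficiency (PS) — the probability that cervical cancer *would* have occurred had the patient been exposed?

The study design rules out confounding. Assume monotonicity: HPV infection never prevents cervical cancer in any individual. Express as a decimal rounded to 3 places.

PS ≈ 0.443

p₁ = P(outcome | exposed) = 271/524 = 0.51718
p₀ = P(outcome | unexposed) = 132/992 = 0.13306
Under exogeneity and monotonicity, PS = (p₁ − p₀)/(1 − p₀).
PS = (0.51718 − 0.13306) / 0.86694 ≈ 0.4431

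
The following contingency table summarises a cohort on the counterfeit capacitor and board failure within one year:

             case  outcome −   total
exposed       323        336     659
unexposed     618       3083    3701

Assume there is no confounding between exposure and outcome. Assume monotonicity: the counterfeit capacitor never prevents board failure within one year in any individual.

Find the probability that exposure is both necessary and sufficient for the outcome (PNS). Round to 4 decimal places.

PNS ≈ 0.3232

p₁ = P(outcome | exposed) = 323/659 = 0.49014
p₀ = P(outcome | unexposed) = 618/3701 = 0.16698
Under exogeneity and monotonicity, PNS = p₁ − p₀.
PNS = 0.49014 − 0.16698 = 0.32315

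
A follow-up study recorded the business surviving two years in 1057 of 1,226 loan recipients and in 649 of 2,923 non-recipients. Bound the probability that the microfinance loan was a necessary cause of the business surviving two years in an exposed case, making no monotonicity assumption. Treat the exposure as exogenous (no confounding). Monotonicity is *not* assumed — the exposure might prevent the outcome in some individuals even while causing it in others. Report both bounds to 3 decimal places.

0.742 ≤ PN ≤ 0.902

p₁ = P(outcome | exposed) = 1057/1226 = 0.86215
p₀ = P(outcome | unexposed) = 649/2923 = 0.22203
Under exogeneity alone the bounds on PN are max{0,(p₁−p₀)/p₁} ≤ PN ≤ min{1,(1−p₀)/p₁}.
  lower = (p₁ − p₀)/p₁ = 0.64012 / 0.86215 ≈ 0.7425
  upper = min{1, (1 − p₀)/p₁} = 0.77797 / 0.86215 ≈ 0.9024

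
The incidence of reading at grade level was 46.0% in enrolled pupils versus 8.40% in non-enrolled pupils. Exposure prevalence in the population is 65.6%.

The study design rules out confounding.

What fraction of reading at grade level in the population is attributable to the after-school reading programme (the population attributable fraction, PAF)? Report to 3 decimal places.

p₁ = 0.46, p₀ = 0.084.
Overall risk P(Y=1) = π·p₁ + (1−π)·p₀ = 0.656×0.46 + 0.344×0.084 = 0.33066.
Under exogeneity, PAF = [P(Y=1) − p₀] / P(Y=1).
PAF = (0.33066 − 0.084) / 0.33066 ≈ 0.7460

PAF ≈ 0.746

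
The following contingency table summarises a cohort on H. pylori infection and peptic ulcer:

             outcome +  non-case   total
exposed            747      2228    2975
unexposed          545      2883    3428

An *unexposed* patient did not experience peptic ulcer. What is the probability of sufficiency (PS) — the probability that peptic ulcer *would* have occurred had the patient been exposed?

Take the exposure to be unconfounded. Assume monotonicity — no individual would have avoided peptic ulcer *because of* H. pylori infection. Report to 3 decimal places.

p₁ = P(outcome | exposed) = 747/2975 = 0.25109
p₀ = P(outcome | unexposed) = 545/3428 = 0.15898
Under exogeneity and monotonicity, PS = (p₁ − p₀)/(1 − p₀).
PS = (0.25109 − 0.15898) / 0.84102 ≈ 0.1095

PS ≈ 0.110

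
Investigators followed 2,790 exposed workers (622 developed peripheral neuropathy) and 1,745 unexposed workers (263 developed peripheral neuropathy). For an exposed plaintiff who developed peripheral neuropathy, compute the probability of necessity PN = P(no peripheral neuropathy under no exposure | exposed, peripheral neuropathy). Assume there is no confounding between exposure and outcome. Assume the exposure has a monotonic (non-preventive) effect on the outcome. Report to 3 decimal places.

PN ≈ 0.324

p₁ = P(outcome | exposed) = 622/2790 = 0.22294
p₀ = P(outcome | unexposed) = 263/1745 = 0.15072
Under exogeneity and monotonicity, PN = (p₁ − p₀) / p₁.
PN = (0.22294 − 0.15072) / 0.22294 = 0.072223 / 0.22294 ≈ 0.3240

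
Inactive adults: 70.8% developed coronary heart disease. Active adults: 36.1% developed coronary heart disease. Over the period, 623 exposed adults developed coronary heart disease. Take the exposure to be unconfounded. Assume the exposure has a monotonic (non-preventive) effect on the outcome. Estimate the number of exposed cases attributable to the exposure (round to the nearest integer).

p₁ = 0.708, p₀ = 0.361.
PN = (p₁ − p₀)/p₁ = (0.708 − 0.361) / 0.708 ≈ 0.49011.
Attributable cases ≈ PN × (exposed cases) = 0.49011 × 623 ≈ 305.34.

about 305 cases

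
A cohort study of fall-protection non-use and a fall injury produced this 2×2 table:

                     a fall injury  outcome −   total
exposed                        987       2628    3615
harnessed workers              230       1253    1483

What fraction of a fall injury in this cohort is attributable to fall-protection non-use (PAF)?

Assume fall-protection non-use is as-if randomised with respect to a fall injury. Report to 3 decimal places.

PAF ≈ 0.350

p₁ = P(outcome | exposed) = 987/3615 = 0.27303
p₀ = P(outcome | unexposed) = 230/1483 = 0.15509
Exposure prevalence π = 3615/5098 = 0.7091; overall risk P(Y=1) = 0.23872.
Under exogeneity, PAF = [P(Y=1) − p₀]/P(Y=1).
PAF = (0.23872 − 0.15509) / 0.23872 ≈ 0.3503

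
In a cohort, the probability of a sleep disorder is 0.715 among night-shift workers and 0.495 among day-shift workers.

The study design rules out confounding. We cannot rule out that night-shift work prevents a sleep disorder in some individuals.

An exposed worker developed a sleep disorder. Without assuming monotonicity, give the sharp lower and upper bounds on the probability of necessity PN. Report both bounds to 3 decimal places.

Let p₁ = 0.715, p₀ = 0.495.
Under exogeneity alone the bounds on PN are max{0,(p₁−p₀)/p₁} ≤ PN ≤ min{1,(1−p₀)/p₁}.
  lower = (p₁ − p₀)/p₁ = 0.22 / 0.715 ≈ 0.3077
  upper = min{1, (1 − p₀)/p₁} = 0.505 / 0.715 ≈ 0.7063

0.308 ≤ PN ≤ 0.706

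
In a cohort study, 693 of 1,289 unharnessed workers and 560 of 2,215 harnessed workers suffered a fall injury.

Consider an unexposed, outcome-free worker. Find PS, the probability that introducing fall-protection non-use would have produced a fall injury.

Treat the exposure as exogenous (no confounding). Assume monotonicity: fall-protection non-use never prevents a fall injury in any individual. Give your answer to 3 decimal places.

p₁ = P(outcome | exposed) = 693/1289 = 0.53763
p₀ = P(outcome | unexposed) = 560/2215 = 0.25282
Under exogeneity and monotonicity, PS = (p₁ − p₀) / (1 − p₀).
PS = (0.53763 − 0.25282) / (1 − 0.25282) = 0.2848 / 0.74718 ≈ 0.3812

PS ≈ 0.381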